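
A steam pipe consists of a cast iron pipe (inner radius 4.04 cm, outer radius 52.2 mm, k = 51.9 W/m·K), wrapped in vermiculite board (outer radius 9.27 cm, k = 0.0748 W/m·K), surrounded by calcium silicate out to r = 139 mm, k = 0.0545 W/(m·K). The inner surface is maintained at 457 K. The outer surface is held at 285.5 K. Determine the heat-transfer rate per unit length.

Treat each layer as a resistance in series:
  R'_cast iron = ln(0.0522/0.0404)/(2πk) = 0.2563/(2π·51.9) = 7.858×10^-4 m·K/W
  R'_vermiculite board = ln(0.0927/0.0522)/(2πk) = 0.5743/(2π·0.0748) = 1.222 m·K/W
  R'_calcium silicate = ln(0.139/0.0927)/(2πk) = 0.4051/(2π·0.0545) = 1.183 m·K/W
ΣR = 7.858×10^-4 + 1.222 + 1.183 = 2.406 m·K/W
Q' = ΔT/ΣR = (457 K − 285.5 K)/2.406 = 71.3 W/m

Q' = 71.3 W/m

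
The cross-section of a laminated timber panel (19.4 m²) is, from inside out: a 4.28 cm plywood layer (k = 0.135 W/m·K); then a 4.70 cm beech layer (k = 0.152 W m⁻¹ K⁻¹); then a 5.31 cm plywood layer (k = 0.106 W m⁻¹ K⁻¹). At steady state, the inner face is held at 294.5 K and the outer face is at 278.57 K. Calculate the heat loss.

Q = 274 W

Resistance network (inner→outer):
  R_plywood = L/(kA) = 0.0428/(0.135·19.4) = 0.01634 K/W
  R_beech = L/(kA) = 0.0470/(0.152·19.4) = 0.01594 K/W
  R_plywood = L/(kA) = 0.0531/(0.106·19.4) = 0.02582 K/W
ΣR = 0.01634 + 0.01594 + 0.02582 = 0.05810 K/W
Q = ΔT/ΣR = (294.5 K − 278.57 K)/0.05810 = 274 W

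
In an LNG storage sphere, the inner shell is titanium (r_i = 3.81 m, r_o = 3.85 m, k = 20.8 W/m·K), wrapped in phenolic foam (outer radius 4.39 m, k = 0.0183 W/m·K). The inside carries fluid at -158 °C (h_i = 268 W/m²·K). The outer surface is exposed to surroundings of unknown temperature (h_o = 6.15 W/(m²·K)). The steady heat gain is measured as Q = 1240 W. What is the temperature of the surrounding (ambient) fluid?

Sum the resistances:
  R_conv,in = 1/(4πr²h) = 1/(4π·3.81²·268) = 2.046×10^-5 K/W
  R_titanium = (1/3.81 − 1/3.85)/(4πk) = 0.002727/(4π·20.8) = 1.043×10^-5 K/W
  R_phenolic foam = (1/3.85 − 1/4.39)/(4πk) = 0.03195/(4π·0.0183) = 0.1389 K/W
  R_conv,out = 1/(4πr²h) = 1/(4π·4.39²·6.15) = 6.714×10^-4 K/W
ΣR = 0.1396 K/W
ΔT = Q·ΣR = 1240 × 0.1396 = 173.1 K
Heat flows inward, so T_out = T_in + ΔT = -158 + 173.1 = 15.1 °C

T_out = 15.1 °C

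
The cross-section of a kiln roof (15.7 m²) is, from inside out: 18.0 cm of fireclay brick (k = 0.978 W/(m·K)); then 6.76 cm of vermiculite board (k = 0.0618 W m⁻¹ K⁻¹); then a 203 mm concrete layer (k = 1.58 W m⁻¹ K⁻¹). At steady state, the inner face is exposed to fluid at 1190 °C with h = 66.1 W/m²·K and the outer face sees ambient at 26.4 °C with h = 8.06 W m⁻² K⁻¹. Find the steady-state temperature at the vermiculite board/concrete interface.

Treat each layer as a resistance in series:
  R_conv,in = 1/(hA) = 1/(66.1·15.7) = 9.636×10^-4 K/W
  R_fireclay brick = L/(kA) = 0.180/(0.978·15.7) = 0.01172 K/W
  R_vermiculite board = L/(kA) = 0.0676/(0.0618·15.7) = 0.06967 K/W
  R_concrete = L/(kA) = 0.203/(1.58·15.7) = 0.008184 K/W
  R_conv,out = 1/(hA) = 1/(8.06·15.7) = 0.007903 K/W
ΣR = 9.636×10^-4 + 0.01172 + 0.06967 + 0.008184 + 0.007903 = 0.09844 K/W
Q = ΔT/ΣR = (1190 °C − 26.4 °C)/0.09844 = 11820 W
From the inner boundary to the vermiculite board/concrete interface, ΣR_partial = 0.08235 K/W.
T_interface = T_in − Q·ΣR_partial = 1190 °C − (11820)(0.08235) = 217 °C

T = 217 °C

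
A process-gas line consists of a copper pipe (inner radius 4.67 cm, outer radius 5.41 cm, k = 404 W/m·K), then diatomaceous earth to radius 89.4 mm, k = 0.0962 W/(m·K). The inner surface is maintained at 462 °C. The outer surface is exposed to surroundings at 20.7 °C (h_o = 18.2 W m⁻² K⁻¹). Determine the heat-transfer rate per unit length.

Resistance network (inner→outer):
  R'_copper = ln(0.0541/0.0467)/(2πk) = 0.1471/(2π·404) = 5.795×10^-5 m·K/W
  R'_diatomaceous earth = ln(0.0894/0.0541)/(2πk) = 0.5023/(2π·0.0962) = 0.8310 m·K/W
  R'_conv,out = 1/(2πr h) = 1/(2π·0.0894·18.2) = 0.09782 m·K/W
ΣR = 5.795×10^-5 + 0.8310 + 0.09782 = 0.9289 m·K/W
Q' = ΔT/ΣR = (462 °C − 20.7 °C)/0.9289 = 475 W/m

Q' = 475 W/m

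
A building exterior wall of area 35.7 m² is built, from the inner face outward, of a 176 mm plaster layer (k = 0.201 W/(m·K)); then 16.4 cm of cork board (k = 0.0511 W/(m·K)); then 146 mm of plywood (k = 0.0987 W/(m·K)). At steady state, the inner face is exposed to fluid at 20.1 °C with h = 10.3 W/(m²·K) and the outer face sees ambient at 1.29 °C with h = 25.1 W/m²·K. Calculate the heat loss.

Resistance network (inner→outer):
  R_conv,in = 1/(hA) = 1/(10.3·35.7) = 0.002720 K/W
  R_plaster = L/(kA) = 0.176/(0.201·35.7) = 0.02453 K/W
  R_cork board = L/(kA) = 0.164/(0.0511·35.7) = 0.08990 K/W
  R_plywood = L/(kA) = 0.146/(0.0987·35.7) = 0.04144 K/W
  R_conv,out = 1/(hA) = 1/(25.1·35.7) = 0.001116 K/W
ΣR = 0.002720 + 0.02453 + 0.08990 + 0.04144 + 0.001116 = 0.1597 K/W
Q = ΔT/ΣR = (20.1 °C − 1.29 °C)/0.1597 = 118 W

Q = 118 W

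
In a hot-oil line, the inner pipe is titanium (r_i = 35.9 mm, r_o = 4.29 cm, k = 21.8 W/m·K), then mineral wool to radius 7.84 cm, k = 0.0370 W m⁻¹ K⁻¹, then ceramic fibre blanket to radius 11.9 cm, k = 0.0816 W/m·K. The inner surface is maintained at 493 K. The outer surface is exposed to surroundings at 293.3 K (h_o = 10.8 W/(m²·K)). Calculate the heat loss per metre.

Q' = 56.5 W/m

Resistance network (inner→outer):
  R'_titanium = ln(0.0429/0.0359)/(2πk) = 0.1781/(2π·21.8) = 0.001301 m·K/W
  R'_mineral wool = ln(0.0784/0.0429)/(2πk) = 0.6030/(2π·0.0370) = 2.594 m·K/W
  R'_ceramic fibre blanket = ln(0.119/0.0784)/(2πk) = 0.4173/(2π·0.0816) = 0.8139 m·K/W
  R'_conv,out = 1/(2πr h) = 1/(2π·0.119·10.8) = 0.1238 m·K/W
ΣR = 0.001301 + 2.594 + 0.8139 + 0.1238 = 3.533 m·K/W
Q' = ΔT/ΣR = (493 K − 293.3 K)/3.533 = 56.5 W/m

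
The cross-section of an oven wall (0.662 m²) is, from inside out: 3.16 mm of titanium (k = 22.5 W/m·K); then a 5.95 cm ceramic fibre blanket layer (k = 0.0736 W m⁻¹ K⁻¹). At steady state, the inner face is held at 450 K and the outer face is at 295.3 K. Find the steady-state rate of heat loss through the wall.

Q = 127 W

Treat each layer as a resistance in series:
  R_titanium = L/(kA) = 0.00316/(22.5·0.662) = 2.122×10^-4 K/W
  R_ceramic fibre blanket = L/(kA) = 0.0595/(0.0736·0.662) = 1.221 K/W
ΣR = 2.122×10^-4 + 1.221 = 1.221 K/W
Q = ΔT/ΣR = (450 K − 295.3 K)/1.221 = 127 W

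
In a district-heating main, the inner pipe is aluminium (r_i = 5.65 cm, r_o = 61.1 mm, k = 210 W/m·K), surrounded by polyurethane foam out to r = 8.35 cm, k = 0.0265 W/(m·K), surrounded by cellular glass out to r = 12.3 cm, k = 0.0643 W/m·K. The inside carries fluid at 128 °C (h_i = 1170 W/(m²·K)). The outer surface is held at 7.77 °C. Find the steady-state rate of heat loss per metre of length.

Resistance network (inner→outer):
  R'_conv,in = 1/(2πr h) = 1/(2π·0.0565·1170) = 0.002408 m·K/W
  R'_aluminium = ln(0.0611/0.0565)/(2πk) = 0.07827/(2π·210) = 5.932×10^-5 m·K/W
  R'_polyurethane foam = ln(0.0835/0.0611)/(2πk) = 0.3123/(2π·0.0265) = 1.876 m·K/W
  R'_cellular glass = ln(0.123/0.0835)/(2πk) = 0.3873/(2π·0.0643) = 0.9587 m·K/W
ΣR = 0.002408 + 5.932×10^-5 + 1.876 + 0.9587 = 2.837 m·K/W
Q' = ΔT/ΣR = (128 °C − 7.77 °C)/2.837 = 42.4 W/m

Q' = 42.4 W/m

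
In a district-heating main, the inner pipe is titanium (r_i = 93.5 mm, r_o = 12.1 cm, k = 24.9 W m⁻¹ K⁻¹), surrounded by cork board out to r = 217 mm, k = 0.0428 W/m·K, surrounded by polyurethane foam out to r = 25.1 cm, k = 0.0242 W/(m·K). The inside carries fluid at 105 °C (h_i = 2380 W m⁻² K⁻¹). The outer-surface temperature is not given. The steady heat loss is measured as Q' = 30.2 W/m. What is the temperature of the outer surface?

Sum the resistances:
  R'_conv,in = 1/(2πr h) = 1/(2π·0.0935·2380) = 7.152×10^-4 m·K/W
  R'_titanium = ln(0.121/0.0935)/(2πk) = 0.2578/(2π·24.9) = 0.001648 m·K/W
  R'_cork board = ln(0.217/0.121)/(2πk) = 0.5841/(2π·0.0428) = 2.172 m·K/W
  R'_polyurethane foam = ln(0.251/0.217)/(2πk) = 0.1456/(2π·0.0242) = 0.9573 m·K/W
ΣR = 3.132 m·K/W
ΔT = Q'·ΣR = 30.2 × 3.132 = 94.59 K
Heat flows outward, so T_out = T_in − ΔT = 105 − 94.59 = 10.4 °C

T_out = 10.4 °C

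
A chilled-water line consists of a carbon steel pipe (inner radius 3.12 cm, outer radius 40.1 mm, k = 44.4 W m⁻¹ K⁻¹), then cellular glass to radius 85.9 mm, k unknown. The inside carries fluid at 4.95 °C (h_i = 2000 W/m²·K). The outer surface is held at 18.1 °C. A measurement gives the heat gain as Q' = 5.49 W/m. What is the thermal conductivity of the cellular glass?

k = 0.0507 W/m·K

ΣR = ΔT/Q' = |4.95 − 18.1|/5.49 = 2.395 m·K/W
Known resistances:
  R'_conv,in = 1/(2πr h) = 1/(2π·0.0312·2000) = 0.002551 m·K/W
  R'_carbon steel = ln(0.0401/0.0312)/(2πk) = 0.2510/(2π·44.4) = 8.996×10^-4 m·K/W
R_cellular glass = ΣR − ΣR_known = 2.395 − 0.003451 = 2.392 m·K/W
ln(r₂/r₁)/(2πk) = 2.392 ⇒ k = 0.7618/(2π·2.392) = 0.0507 W/m·K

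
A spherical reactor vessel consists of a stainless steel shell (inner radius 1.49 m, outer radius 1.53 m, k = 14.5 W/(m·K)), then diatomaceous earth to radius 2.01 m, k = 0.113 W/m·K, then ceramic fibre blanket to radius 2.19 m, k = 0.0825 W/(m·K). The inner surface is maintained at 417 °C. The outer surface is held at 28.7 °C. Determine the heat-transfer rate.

Q = 2.60 kW

Treat each layer as a resistance in series:
  R_stainless steel = (1/1.49 − 1/1.53)/(4πk) = 0.01755/(4π·14.5) = 9.630×10^-5 K/W
  R_diatomaceous earth = (1/1.53 − 1/2.01)/(4πk) = 0.1561/(4π·0.113) = 0.1099 K/W
  R_ceramic fibre blanket = (1/2.01 − 1/2.19)/(4πk) = 0.04089/(4π·0.0825) = 0.03944 K/W
ΣR = 9.630×10^-5 + 0.1099 + 0.03944 = 0.1494 K/W
Q = ΔT/ΣR = (417 °C − 28.7 °C)/0.1494 = 2600 W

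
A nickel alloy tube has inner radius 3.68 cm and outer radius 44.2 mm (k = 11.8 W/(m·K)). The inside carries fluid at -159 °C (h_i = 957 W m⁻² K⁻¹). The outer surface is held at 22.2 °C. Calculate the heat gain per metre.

Q' = 25.9 kW/m

Resistance network (inner→outer):
  R'_conv,in = 1/(2πr h) = 1/(2π·0.0368·957) = 0.004519 m·K/W
  R'_nickel alloy = ln(0.0442/0.0368)/(2πk) = 0.1832/(2π·11.8) = 0.002471 m·K/W
ΣR = 0.004519 + 0.002471 = 0.006990 m·K/W
Q' = ΔT/ΣR = (-159 °C − 22.2 °C)/0.006990 = -25900 W/m
(Negative Q' ⇒ heat flows inward; heat gain = 25900 W/m.)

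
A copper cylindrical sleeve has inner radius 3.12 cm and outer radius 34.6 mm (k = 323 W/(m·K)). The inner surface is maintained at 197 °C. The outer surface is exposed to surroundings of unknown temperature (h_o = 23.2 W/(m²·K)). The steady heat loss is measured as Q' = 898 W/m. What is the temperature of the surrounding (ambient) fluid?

T_out = 18.9 °C

Series resistances:
  R'_copper = ln(0.0346/0.0312)/(2πk) = 0.1034/(2π·323) = 5.097×10^-5 m·K/W
  R'_conv,out = 1/(2πr h) = 1/(2π·0.0346·23.2) = 0.1983 m·K/W
ΣR = 0.1983 m·K/W
ΔT = Q'·ΣR = 898 × 0.1983 = 178.1 K
Heat flows outward, so T_out = T_in − ΔT = 197 − 178.1 = 18.9 °C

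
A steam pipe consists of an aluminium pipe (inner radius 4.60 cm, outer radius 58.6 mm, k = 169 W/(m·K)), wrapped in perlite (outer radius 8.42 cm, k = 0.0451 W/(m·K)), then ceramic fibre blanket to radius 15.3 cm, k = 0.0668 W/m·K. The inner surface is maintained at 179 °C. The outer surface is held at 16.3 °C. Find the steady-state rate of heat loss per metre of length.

Resistance network (inner→outer):
  R'_aluminium = ln(0.0586/0.0460)/(2πk) = 0.2421/(2π·169) = 2.280×10^-4 m·K/W
  R'_perlite = ln(0.0842/0.0586)/(2πk) = 0.3625/(2π·0.0451) = 1.279 m·K/W
  R'_ceramic fibre blanket = ln(0.153/0.0842)/(2πk) = 0.5972/(2π·0.0668) = 1.423 m·K/W
ΣR = 2.280×10^-4 + 1.279 + 1.423 = 2.702 m·K/W
Q' = ΔT/ΣR = (179 °C − 16.3 °C)/2.702 = 60.2 W/m

Q' = 60.2 W/m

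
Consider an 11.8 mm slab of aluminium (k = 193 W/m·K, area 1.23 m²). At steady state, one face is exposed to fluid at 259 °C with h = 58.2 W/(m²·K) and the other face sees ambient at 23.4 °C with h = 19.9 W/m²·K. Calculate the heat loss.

Q = 4290 W

Series thermal resistances, inner to outer:
  R_conv,in = 1/(hA) = 1/(58.2·1.23) = 0.01397 K/W
  R_aluminium = L/(kA) = 0.0118/(193·1.23) = 4.971×10^-5 K/W
  R_conv,out = 1/(hA) = 1/(19.9·1.23) = 0.04085 K/W
ΣR = 0.01397 + 4.971×10^-5 + 0.04085 = 0.05487 K/W
Q = ΔT/ΣR = (259 °C − 23.4 °C)/0.05487 = 4290 W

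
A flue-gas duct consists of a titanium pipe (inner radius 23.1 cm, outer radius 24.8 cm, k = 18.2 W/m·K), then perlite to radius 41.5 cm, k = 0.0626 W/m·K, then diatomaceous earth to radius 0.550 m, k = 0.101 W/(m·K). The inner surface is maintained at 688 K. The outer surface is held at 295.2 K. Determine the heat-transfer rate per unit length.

Treat each layer as a resistance in series:
  R'_titanium = ln(0.248/0.231)/(2πk) = 0.07101/(2π·18.2) = 6.210×10^-4 m·K/W
  R'_perlite = ln(0.415/0.248)/(2πk) = 0.5148/(2π·0.0626) = 1.309 m·K/W
  R'_diatomaceous earth = ln(0.550/0.415)/(2πk) = 0.2816/(2π·0.101) = 0.4438 m·K/W
ΣR = 6.210×10^-4 + 1.309 + 0.4438 = 1.753 m·K/W
Q' = ΔT/ΣR = (688 K − 295.2 K)/1.753 = 224 W/m

Q' = 224 W/m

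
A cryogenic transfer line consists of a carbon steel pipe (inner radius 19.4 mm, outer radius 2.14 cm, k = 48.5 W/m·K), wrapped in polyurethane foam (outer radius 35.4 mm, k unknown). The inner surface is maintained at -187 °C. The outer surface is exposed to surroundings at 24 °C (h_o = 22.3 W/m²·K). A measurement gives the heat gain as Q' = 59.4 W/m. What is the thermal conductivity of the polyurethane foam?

ΣR = ΔT/Q' = |-187 − 24|/59.4 = 3.552 m·K/W
Known resistances:
  R'_carbon steel = ln(0.0214/0.0194)/(2πk) = 0.09812/(2π·48.5) = 3.220×10^-4 m·K/W
  R'_conv,out = 1/(2πr h) = 1/(2π·0.0354·22.3) = 0.2016 m·K/W
R_polyurethane foam = ΣR − ΣR_known = 3.552 − 0.2019 = 3.350 m·K/W
ln(r₂/r₁)/(2πk) = 3.350 ⇒ k = 0.5033/(2π·3.350) = 0.0239 W/m·K

k = 0.0239 W/m·K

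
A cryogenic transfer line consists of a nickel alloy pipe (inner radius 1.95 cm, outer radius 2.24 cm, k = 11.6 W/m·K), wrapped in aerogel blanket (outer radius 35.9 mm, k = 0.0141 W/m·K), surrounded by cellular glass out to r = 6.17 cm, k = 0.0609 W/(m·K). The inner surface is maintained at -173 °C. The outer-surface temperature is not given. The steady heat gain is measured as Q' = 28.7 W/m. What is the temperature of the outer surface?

Series resistances:
  R'_nickel alloy = ln(0.0224/0.0195)/(2πk) = 0.1386/(2π·11.6) = 0.001902 m·K/W
  R'_aerogel blanket = ln(0.0359/0.0224)/(2πk) = 0.4717/(2π·0.0141) = 5.324 m·K/W
  R'_cellular glass = ln(0.0617/0.0359)/(2πk) = 0.5415/(2π·0.0609) = 1.415 m·K/W
ΣR = 6.741 m·K/W
ΔT = Q'·ΣR = 28.7 × 6.741 = 193.5 K
Heat flows inward, so T_out = T_in + ΔT = -173 + 193.5 = 20.5 °C

T_out = 20.5 °C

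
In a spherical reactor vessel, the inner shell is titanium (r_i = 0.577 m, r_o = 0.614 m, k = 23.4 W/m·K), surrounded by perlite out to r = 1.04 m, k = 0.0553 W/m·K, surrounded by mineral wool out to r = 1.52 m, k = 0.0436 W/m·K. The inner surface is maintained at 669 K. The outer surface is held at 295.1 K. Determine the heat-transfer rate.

Q = 247 W

Resistance network (inner→outer):
  R_titanium = (1/0.577 − 1/0.614)/(4πk) = 0.1044/(4π·23.4) = 3.552×10^-4 K/W
  R_perlite = (1/0.614 − 1/1.04)/(4πk) = 0.6671/(4π·0.0553) = 0.9600 K/W
  R_mineral wool = (1/1.04 − 1/1.52)/(4πk) = 0.3036/(4π·0.0436) = 0.5542 K/W
ΣR = 3.552×10^-4 + 0.9600 + 0.5542 = 1.515 K/W
Q = ΔT/ΣR = (669 K − 295.1 K)/1.515 = 247 W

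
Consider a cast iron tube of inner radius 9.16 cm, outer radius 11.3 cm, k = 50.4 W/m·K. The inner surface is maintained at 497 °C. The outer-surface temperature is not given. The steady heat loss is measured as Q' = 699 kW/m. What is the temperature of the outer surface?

T_out = 33.6 °C

Series resistances:
  R'_cast iron = ln(0.113/0.0916)/(2πk) = 0.2100/(2π·50.4) = 6.630×10^-4 m·K/W
ΣR = 6.630×10^-4 m·K/W
ΔT = Q'·ΣR = 6.99×10^5 × 6.630×10^-4 = 463.4 K
Heat flows outward, so T_out = T_in − ΔT = 497 − 463.4 = 33.6 °C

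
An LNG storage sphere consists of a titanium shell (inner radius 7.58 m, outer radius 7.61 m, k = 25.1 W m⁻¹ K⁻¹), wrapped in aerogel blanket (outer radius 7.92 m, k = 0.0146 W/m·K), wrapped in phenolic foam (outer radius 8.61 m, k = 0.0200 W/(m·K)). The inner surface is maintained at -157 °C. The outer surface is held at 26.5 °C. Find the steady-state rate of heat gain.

Treat each layer as a resistance in series:
  R_titanium = (1/7.58 − 1/7.61)/(4πk) = 5.201×10^-4/(4π·25.1) = 1.649×10^-6 K/W
  R_aerogel blanket = (1/7.61 − 1/7.92)/(4πk) = 0.005143/(4π·0.0146) = 0.02803 K/W
  R_phenolic foam = (1/7.92 − 1/8.61)/(4πk) = 0.01012/(4π·0.0200) = 0.04026 K/W
ΣR = 1.649×10^-6 + 0.02803 + 0.04026 = 0.06829 K/W
Q = ΔT/ΣR = (-157 °C − 26.5 °C)/0.06829 = -2690 W
(Negative Q ⇒ heat flows inward; heat gain = 2690 W.)

Q = 2690 W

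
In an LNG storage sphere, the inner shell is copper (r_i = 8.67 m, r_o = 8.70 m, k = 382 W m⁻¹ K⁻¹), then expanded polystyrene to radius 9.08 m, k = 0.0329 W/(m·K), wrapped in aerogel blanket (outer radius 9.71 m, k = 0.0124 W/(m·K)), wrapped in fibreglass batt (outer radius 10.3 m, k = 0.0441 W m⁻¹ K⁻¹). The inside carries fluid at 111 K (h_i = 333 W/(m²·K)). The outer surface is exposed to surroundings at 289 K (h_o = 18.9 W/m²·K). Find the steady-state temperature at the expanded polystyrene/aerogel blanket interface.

Series thermal resistances, inner to outer:
  R_conv,in = 1/(4πr²h) = 1/(4π·8.67²·333) = 3.179×10^-6 K/W
  R_copper = (1/8.67 − 1/8.70)/(4πk) = 3.977×10^-4/(4π·382) = 8.285×10^-8 K/W
  R_expanded polystyrene = (1/8.70 − 1/9.08)/(4πk) = 0.004810/(4π·0.0329) = 0.01164 K/W
  R_aerogel blanket = (1/9.08 − 1/9.71)/(4πk) = 0.007146/(4π·0.0124) = 0.04586 K/W
  R_fibreglass batt = (1/9.71 − 1/10.3)/(4πk) = 0.005899/(4π·0.0441) = 0.01065 K/W
  R_conv,out = 1/(4πr²h) = 1/(4π·10.3²·18.9) = 3.969×10^-5 K/W
ΣR = 3.179×10^-6 + 8.285×10^-8 + 0.01164 + 0.04586 + 0.01065 + 3.969×10^-5 = 0.06819 K/W
Q = ΔT/ΣR = (111 K − 289 K)/0.06819 = -2610 W
From the inner boundary to the expanded polystyrene/aerogel blanket interface, ΣR_partial = 0.01164 K/W.
T_interface = T_in − Q·ΣR_partial = 111 K − (-2610)(0.01164) = 141 K

T = 141 K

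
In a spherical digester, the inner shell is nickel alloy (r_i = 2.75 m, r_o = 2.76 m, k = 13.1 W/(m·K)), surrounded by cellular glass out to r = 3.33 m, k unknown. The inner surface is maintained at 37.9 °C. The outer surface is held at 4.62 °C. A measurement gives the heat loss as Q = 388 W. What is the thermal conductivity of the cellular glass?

ΣR = ΔT/Q = |37.9 − 4.62|/388 = 0.08577 K/W
Known resistances:
  R_nickel alloy = (1/2.75 − 1/2.76)/(4πk) = 0.001318/(4π·13.1) = 8.003×10^-6 K/W
R_cellular glass = ΣR − ΣR_known = 0.08577 − 8.003×10^-6 = 0.08576 K/W
(1/r₁−1/r₂)/(4πk) = 0.08576 ⇒ k = 0.06202/(4π·0.08576) = 0.0575 W/m·K

k = 0.0575 W/m·K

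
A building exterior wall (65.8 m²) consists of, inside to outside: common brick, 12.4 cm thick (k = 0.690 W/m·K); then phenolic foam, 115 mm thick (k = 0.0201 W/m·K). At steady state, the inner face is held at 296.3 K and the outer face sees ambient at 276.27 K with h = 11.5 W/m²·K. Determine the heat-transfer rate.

Q = 220 W

Series thermal resistances, inner to outer:
  R_common brick = L/(kA) = 0.124/(0.690·65.8) = 0.002731 K/W
  R_phenolic foam = L/(kA) = 0.115/(0.0201·65.8) = 0.08695 K/W
  R_conv,out = 1/(hA) = 1/(11.5·65.8) = 0.001322 K/W
ΣR = 0.002731 + 0.08695 + 0.001322 = 0.09100 K/W
Q = ΔT/ΣR = (296.3 K − 276.27 K)/0.09100 = 220 W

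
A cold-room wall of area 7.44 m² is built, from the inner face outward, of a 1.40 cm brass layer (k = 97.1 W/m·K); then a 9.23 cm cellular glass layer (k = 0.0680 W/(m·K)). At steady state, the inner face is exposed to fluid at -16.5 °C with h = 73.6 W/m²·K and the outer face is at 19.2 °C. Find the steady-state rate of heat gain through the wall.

Series thermal resistances, inner to outer:
  R_conv,in = 1/(hA) = 1/(73.6·7.44) = 0.001826 K/W
  R_brass = L/(kA) = 0.0140/(97.1·7.44) = 1.938×10^-5 K/W
  R_cellular glass = L/(kA) = 0.0923/(0.0680·7.44) = 0.1824 K/W
ΣR = 0.001826 + 1.938×10^-5 + 0.1824 = 0.1842 K/W
Q = ΔT/ΣR = (-16.5 °C − 19.2 °C)/0.1842 = -194 W
(Negative Q ⇒ heat flows inward; heat gain = 194 W.)

Q = 194 W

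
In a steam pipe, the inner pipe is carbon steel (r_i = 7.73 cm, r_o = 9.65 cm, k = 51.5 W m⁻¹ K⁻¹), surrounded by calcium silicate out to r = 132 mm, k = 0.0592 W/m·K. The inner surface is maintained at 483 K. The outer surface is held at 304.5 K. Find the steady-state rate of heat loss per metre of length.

Series thermal resistances, inner to outer:
  R'_carbon steel = ln(0.0965/0.0773)/(2πk) = 0.2218/(2π·51.5) = 6.856×10^-4 m·K/W
  R'_calcium silicate = ln(0.132/0.0965)/(2πk) = 0.3133/(2π·0.0592) = 0.8422 m·K/W
ΣR = 6.856×10^-4 + 0.8422 = 0.8429 m·K/W
Q' = ΔT/ΣR = (483 K − 304.5 K)/0.8429 = 212 W/m

Q' = 212 W/m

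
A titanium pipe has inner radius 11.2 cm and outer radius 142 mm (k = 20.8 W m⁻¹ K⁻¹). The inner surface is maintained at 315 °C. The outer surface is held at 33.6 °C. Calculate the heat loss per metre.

Q' = 2πk·ΔT/ln(r₂/r₁) = 2π × 20.8 × 281.4 / ln(0.142/0.112) = 1.55×10^5 W/m

Q' = 1.55×10^5 W/m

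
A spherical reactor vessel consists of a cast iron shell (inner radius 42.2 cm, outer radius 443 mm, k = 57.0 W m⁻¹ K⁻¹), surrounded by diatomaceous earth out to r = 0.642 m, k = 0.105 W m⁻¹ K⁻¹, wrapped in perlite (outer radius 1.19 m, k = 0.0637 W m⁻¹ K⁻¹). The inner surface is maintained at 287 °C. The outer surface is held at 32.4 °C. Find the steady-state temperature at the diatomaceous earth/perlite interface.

Resistance network (inner→outer):
  R_cast iron = (1/0.422 − 1/0.443)/(4πk) = 0.1123/(4π·57.0) = 1.568×10^-4 K/W
  R_diatomaceous earth = (1/0.443 − 1/0.642)/(4πk) = 0.6997/(4π·0.105) = 0.5303 K/W
  R_perlite = (1/0.642 − 1/1.19)/(4πk) = 0.7173/(4π·0.0637) = 0.8961 K/W
ΣR = 1.568×10^-4 + 0.5303 + 0.8961 = 1.427 K/W
Q = ΔT/ΣR = (287 °C − 32.4 °C)/1.427 = 178.4 W
From the inner boundary to the diatomaceous earth/perlite interface, ΣR_partial = 0.5305 K/W.
T_interface = T_in − Q·ΣR_partial = 287 °C − (178.4)(0.5305) = 192 °C

T = 192 °C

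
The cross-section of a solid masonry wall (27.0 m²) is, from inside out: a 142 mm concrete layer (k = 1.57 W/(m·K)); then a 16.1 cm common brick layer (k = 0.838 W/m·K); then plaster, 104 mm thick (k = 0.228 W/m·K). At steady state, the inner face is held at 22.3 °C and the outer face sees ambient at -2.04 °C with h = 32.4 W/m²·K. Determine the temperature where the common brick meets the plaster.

Series thermal resistances, inner to outer:
  R_concrete = L/(kA) = 0.142/(1.57·27.0) = 0.003350 K/W
  R_common brick = L/(kA) = 0.161/(0.838·27.0) = 0.007116 K/W
  R_plaster = L/(kA) = 0.104/(0.228·27.0) = 0.01689 K/W
  R_conv,out = 1/(hA) = 1/(32.4·27.0) = 0.001143 K/W
ΣR = 0.003350 + 0.007116 + 0.01689 + 0.001143 = 0.02850 K/W
Q = ΔT/ΣR = (22.3 °C − -2.04 °C)/0.02850 = 854.0 W
From the inner boundary to the common brick/plaster interface, ΣR_partial = 0.01047 K/W.
T_interface = T_in − Q·ΣR_partial = 22.3 °C − (854.0)(0.01047) = 13.4 °C

T = 13.4 °C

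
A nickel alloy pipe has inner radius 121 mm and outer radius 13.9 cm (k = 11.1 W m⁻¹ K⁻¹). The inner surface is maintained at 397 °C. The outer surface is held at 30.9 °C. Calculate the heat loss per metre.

Q' = 2πk·ΔT/ln(r₂/r₁) = 2π × 11.1 × 366.1 / ln(0.139/0.121) = 1.84×10^5 W/m

Q' = 184 kW/m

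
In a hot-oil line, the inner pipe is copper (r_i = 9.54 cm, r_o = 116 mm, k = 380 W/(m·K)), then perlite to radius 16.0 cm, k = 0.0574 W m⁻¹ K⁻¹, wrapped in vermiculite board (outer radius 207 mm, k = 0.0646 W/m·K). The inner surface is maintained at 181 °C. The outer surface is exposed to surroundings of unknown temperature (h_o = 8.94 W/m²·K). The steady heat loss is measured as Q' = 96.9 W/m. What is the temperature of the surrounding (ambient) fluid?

T_out = 24.8 °C

Series resistances:
  R'_copper = ln(0.116/0.0954)/(2πk) = 0.1955/(2π·380) = 8.189×10^-5 m·K/W
  R'_perlite = ln(0.160/0.116)/(2πk) = 0.3216/(2π·0.0574) = 0.8917 m·K/W
  R'_vermiculite board = ln(0.207/0.160)/(2πk) = 0.2575/(2π·0.0646) = 0.6345 m·K/W
  R'_conv,out = 1/(2πr h) = 1/(2π·0.207·8.94) = 0.08600 m·K/W
ΣR = 1.612 m·K/W
ΔT = Q'·ΣR = 96.9 × 1.612 = 156.2 K
Heat flows outward, so T_out = T_in − ΔT = 181 − 156.2 = 24.8 °C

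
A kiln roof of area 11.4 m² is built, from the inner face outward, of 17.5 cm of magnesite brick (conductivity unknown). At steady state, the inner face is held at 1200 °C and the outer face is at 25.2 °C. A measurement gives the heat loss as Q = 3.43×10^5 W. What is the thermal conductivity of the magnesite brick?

k = 4.48 W/m·K

ΣR = ΔT/Q = |1200 − 25.2|/3.43×10^5 = 0.003425 K/W
L/(kA) = 0.003425 ⇒ k = 0.175/(0.003425·11.4) = 4.48 W/m·K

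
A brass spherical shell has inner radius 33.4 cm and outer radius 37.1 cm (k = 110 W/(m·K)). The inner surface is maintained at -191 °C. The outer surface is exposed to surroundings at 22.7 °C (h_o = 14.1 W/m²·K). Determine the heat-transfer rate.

Q = 5180 W

Treat each layer as a resistance in series:
  R_brass = (1/0.334 − 1/0.371)/(4πk) = 0.2986/(4π·110) = 2.160×10^-4 K/W
  R_conv,out = 1/(4πr²h) = 1/(4π·0.371²·14.1) = 0.04100 K/W
ΣR = 2.160×10^-4 + 0.04100 = 0.04122 K/W
Q = ΔT/ΣR = (-191 °C − 22.7 °C)/0.04122 = -5180 W
(Negative Q ⇒ heat flows inward; heat gain = 5180 W.)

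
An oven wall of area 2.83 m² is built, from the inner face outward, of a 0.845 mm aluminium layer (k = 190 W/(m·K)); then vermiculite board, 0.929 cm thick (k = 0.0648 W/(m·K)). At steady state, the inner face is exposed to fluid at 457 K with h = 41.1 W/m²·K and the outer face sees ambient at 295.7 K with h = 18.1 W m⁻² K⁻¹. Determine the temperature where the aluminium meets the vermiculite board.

T = 439 K

Resistance network (inner→outer):
  R_conv,in = 1/(hA) = 1/(41.1·2.83) = 0.008597 K/W
  R_aluminium = L/(kA) = 8.45×10^-4/(190·2.83) = 1.572×10^-6 K/W
  R_vermiculite board = L/(kA) = 0.00929/(0.0648·2.83) = 0.05066 K/W
  R_conv,out = 1/(hA) = 1/(18.1·2.83) = 0.01952 K/W
ΣR = 0.008597 + 1.572×10^-6 + 0.05066 + 0.01952 = 0.07878 K/W
Q = ΔT/ΣR = (457 K − 295.7 K)/0.07878 = 2047 W
From the inner boundary to the aluminium/vermiculite board interface, ΣR_partial = 0.008599 K/W.
T_interface = T_in − Q·ΣR_partial = 457 K − (2047)(0.008599) = 439 K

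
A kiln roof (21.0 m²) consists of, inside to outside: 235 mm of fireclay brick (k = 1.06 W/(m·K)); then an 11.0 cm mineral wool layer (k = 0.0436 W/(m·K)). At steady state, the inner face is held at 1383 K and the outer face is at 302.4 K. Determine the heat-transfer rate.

Q = 8.27 kW

Series thermal resistances, inner to outer:
  R_fireclay brick = L/(kA) = 0.235/(1.06·21.0) = 0.01056 K/W
  R_mineral wool = L/(kA) = 0.110/(0.0436·21.0) = 0.1201 K/W
ΣR = 0.01056 + 0.1201 = 0.1307 K/W
Q = ΔT/ΣR = (1383 K − 302.4 K)/0.1307 = 8270 W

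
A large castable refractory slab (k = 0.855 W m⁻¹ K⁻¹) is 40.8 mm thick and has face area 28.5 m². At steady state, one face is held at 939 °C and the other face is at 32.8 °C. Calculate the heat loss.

Q = kA·ΔT/L = 0.855 × 28.5 × |939 °C − 32.8 °C| / 0.0408 = 5.41×10^5 W

Q = 5.41×10^5 W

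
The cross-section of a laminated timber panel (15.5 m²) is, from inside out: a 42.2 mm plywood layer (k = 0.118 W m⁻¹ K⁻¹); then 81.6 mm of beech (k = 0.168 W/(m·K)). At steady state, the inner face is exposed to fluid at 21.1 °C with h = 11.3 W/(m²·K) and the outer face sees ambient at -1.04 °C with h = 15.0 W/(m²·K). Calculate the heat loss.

Resistance network (inner→outer):
  R_conv,in = 1/(hA) = 1/(11.3·15.5) = 0.005709 K/W
  R_plywood = L/(kA) = 0.0422/(0.118·15.5) = 0.02307 K/W
  R_beech = L/(kA) = 0.0816/(0.168·15.5) = 0.03134 K/W
  R_conv,out = 1/(hA) = 1/(15.0·15.5) = 0.004301 K/W
ΣR = 0.005709 + 0.02307 + 0.03134 + 0.004301 = 0.06442 K/W
Q = ΔT/ΣR = (21.1 °C − -1.04 °C)/0.06442 = 344 W

Q = 344 W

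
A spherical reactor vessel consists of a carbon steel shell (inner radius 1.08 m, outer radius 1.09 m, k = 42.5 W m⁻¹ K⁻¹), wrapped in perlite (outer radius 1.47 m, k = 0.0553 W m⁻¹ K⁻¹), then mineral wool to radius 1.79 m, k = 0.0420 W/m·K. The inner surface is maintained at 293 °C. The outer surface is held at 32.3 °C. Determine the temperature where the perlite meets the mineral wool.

T = 137 °C

Series thermal resistances, inner to outer:
  R_carbon steel = (1/1.08 − 1/1.09)/(4πk) = 0.008495/(4π·42.5) = 1.591×10^-5 K/W
  R_perlite = (1/1.09 − 1/1.47)/(4πk) = 0.2372/(4π·0.0553) = 0.3413 K/W
  R_mineral wool = (1/1.47 − 1/1.79)/(4πk) = 0.1216/(4π·0.0420) = 0.2304 K/W
ΣR = 1.591×10^-5 + 0.3413 + 0.2304 = 0.5717 K/W
Q = ΔT/ΣR = (293 °C − 32.3 °C)/0.5717 = 456.0 W
From the inner boundary to the perlite/mineral wool interface, ΣR_partial = 0.3413 K/W.
T_interface = T_in − Q·ΣR_partial = 293 °C − (456.0)(0.3413) = 137 °C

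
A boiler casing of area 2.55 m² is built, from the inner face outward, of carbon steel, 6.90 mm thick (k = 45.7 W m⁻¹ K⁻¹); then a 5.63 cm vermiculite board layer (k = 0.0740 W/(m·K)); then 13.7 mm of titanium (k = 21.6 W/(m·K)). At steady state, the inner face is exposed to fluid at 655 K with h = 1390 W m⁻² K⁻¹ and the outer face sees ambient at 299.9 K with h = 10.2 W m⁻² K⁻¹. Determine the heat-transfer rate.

Q = 1050 W

Treat each layer as a resistance in series:
  R_conv,in = 1/(hA) = 1/(1390·2.55) = 2.821×10^-4 K/W
  R_carbon steel = L/(kA) = 0.00690/(45.7·2.55) = 5.921×10^-5 K/W
  R_vermiculite board = L/(kA) = 0.0563/(0.0740·2.55) = 0.2984 K/W
  R_titanium = L/(kA) = 0.0137/(21.6·2.55) = 2.487×10^-4 K/W
  R_conv,out = 1/(hA) = 1/(10.2·2.55) = 0.03845 K/W
ΣR = 2.821×10^-4 + 5.921×10^-5 + 0.2984 + 2.487×10^-4 + 0.03845 = 0.3374 K/W
Q = ΔT/ΣR = (655 K − 299.9 K)/0.3374 = 1050 W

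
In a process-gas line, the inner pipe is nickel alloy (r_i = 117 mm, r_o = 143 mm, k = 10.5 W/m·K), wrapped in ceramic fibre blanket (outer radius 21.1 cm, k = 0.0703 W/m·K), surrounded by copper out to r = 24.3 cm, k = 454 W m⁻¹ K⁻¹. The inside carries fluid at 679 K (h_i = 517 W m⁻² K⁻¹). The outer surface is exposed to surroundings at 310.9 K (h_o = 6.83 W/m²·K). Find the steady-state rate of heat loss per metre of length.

Q' = 375 W/m

Series thermal resistances, inner to outer:
  R'_conv,in = 1/(2πr h) = 1/(2π·0.117·517) = 0.002631 m·K/W
  R'_nickel alloy = ln(0.143/0.117)/(2πk) = 0.2007/(2π·10.5) = 0.003042 m·K/W
  R'_ceramic fibre blanket = ln(0.211/0.143)/(2πk) = 0.3890/(2π·0.0703) = 0.8807 m·K/W
  R'_copper = ln(0.243/0.211)/(2πk) = 0.1412/(2π·454) = 4.950×10^-5 m·K/W
  R'_conv,out = 1/(2πr h) = 1/(2π·0.243·6.83) = 0.09589 m·K/W
ΣR = 0.002631 + 0.003042 + 0.8807 + 4.950×10^-5 + 0.09589 = 0.9823 m·K/W
Q' = ΔT/ΣR = (679 K − 310.9 K)/0.9823 = 375 W/m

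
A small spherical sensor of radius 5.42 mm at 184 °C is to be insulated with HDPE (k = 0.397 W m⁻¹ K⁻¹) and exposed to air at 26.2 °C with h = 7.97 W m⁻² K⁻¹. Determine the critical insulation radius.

For a sphere, r_cr = 2k_ins/h = 2·0.397/7.97 = 0.0996 m = 9.96 cm

r_cr = 9.96 cm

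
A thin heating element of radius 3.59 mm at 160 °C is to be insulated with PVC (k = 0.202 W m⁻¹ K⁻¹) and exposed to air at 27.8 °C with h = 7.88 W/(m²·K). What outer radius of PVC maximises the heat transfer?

For a cylinder, r_cr = k_ins/h = 0.202/7.88 = 0.0256 m = 2.56 cm

r_cr = 2.56 cm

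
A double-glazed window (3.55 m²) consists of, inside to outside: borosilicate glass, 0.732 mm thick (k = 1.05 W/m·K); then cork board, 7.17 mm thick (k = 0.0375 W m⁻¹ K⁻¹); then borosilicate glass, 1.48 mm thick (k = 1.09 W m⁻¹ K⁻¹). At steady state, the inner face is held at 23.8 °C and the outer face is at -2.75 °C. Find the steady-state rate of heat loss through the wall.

Series thermal resistances, inner to outer:
  R_borosilicate glass = L/(kA) = 7.32×10^-4/(1.05·3.55) = 1.964×10^-4 K/W
  R_cork board = L/(kA) = 0.00717/(0.0375·3.55) = 0.05386 K/W
  R_borosilicate glass = L/(kA) = 0.00148/(1.09·3.55) = 3.825×10^-4 K/W
ΣR = 1.964×10^-4 + 0.05386 + 3.825×10^-4 = 0.05444 K/W
Q = ΔT/ΣR = (23.8 °C − -2.75 °C)/0.05444 = 488 W

Q = 488 W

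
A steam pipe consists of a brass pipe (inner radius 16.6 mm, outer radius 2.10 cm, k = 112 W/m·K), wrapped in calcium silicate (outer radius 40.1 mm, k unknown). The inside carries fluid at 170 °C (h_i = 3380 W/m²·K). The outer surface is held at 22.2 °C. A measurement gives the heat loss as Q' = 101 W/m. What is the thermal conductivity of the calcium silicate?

k = 0.0705 W/m·K

ΣR = ΔT/Q' = |170 − 22.2|/101 = 1.463 m·K/W
Known resistances:
  R'_conv,in = 1/(2πr h) = 1/(2π·0.0166·3380) = 0.002837 m·K/W
  R'_brass = ln(0.0210/0.0166)/(2πk) = 0.2351/(2π·112) = 3.341×10^-4 m·K/W
R_calcium silicate = ΣR − ΣR_known = 1.463 − 0.003171 = 1.460 m·K/W
ln(r₂/r₁)/(2πk) = 1.460 ⇒ k = 0.6469/(2π·1.460) = 0.0705 W/m·K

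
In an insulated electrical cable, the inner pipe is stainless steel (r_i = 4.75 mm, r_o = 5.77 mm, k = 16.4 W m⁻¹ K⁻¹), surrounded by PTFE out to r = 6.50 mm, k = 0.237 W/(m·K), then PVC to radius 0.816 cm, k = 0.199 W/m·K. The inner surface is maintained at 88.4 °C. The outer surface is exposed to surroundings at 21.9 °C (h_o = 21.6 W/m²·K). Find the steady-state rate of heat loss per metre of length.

Q' = 57.0 W/m

Treat each layer as a resistance in series:
  R'_stainless steel = ln(0.00577/0.00475)/(2πk) = 0.1945/(2π·16.4) = 0.001888 m·K/W
  R'_PTFE = ln(0.00650/0.00577)/(2πk) = 0.1191/(2π·0.237) = 0.08000 m·K/W
  R'_PVC = ln(0.00816/0.00650)/(2πk) = 0.2274/(2π·0.199) = 0.1819 m·K/W
  R'_conv,out = 1/(2πr h) = 1/(2π·0.00816·21.6) = 0.9030 m·K/W
ΣR = 0.001888 + 0.08000 + 0.1819 + 0.9030 = 1.167 m·K/W
Q' = ΔT/ΣR = (88.4 °C − 21.9 °C)/1.167 = 57.0 W/m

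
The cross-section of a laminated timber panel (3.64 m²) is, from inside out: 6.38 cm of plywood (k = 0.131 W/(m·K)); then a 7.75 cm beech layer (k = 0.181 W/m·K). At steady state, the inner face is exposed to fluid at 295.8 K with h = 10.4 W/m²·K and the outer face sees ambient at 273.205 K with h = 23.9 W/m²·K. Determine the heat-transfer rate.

Series thermal resistances, inner to outer:
  R_conv,in = 1/(hA) = 1/(10.4·3.64) = 0.02642 K/W
  R_plywood = L/(kA) = 0.0638/(0.131·3.64) = 0.1338 K/W
  R_beech = L/(kA) = 0.0775/(0.181·3.64) = 0.1176 K/W
  R_conv,out = 1/(hA) = 1/(23.9·3.64) = 0.01149 K/W
ΣR = 0.02642 + 0.1338 + 0.1176 + 0.01149 = 0.2893 K/W
Q = ΔT/ΣR = (295.8 K − 273.205 K)/0.2893 = 78.1 W

Q = 78.1 W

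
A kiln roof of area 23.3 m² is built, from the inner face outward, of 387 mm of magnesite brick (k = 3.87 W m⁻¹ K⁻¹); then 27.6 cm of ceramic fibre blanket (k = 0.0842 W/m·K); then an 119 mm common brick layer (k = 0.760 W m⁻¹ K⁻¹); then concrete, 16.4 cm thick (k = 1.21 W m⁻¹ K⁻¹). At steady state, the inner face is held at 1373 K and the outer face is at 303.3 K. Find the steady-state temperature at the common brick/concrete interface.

T = 343 K

Treat each layer as a resistance in series:
  R_magnesite brick = L/(kA) = 0.387/(3.87·23.3) = 0.004292 K/W
  R_ceramic fibre blanket = L/(kA) = 0.276/(0.0842·23.3) = 0.1407 K/W
  R_common brick = L/(kA) = 0.119/(0.760·23.3) = 0.006720 K/W
  R_concrete = L/(kA) = 0.164/(1.21·23.3) = 0.005817 K/W
ΣR = 0.004292 + 0.1407 + 0.006720 + 0.005817 = 0.1575 K/W
Q = ΔT/ΣR = (1373 K − 303.3 K)/0.1575 = 6792 W
From the inner boundary to the common brick/concrete interface, ΣR_partial = 0.1517 K/W.
T_interface = T_in − Q·ΣR_partial = 1373 K − (6792)(0.1517) = 343 K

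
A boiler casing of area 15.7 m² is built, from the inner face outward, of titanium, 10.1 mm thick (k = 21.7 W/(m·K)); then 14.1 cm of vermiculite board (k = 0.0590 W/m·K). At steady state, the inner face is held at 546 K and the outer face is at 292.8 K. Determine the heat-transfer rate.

Q = 1660 W

Series thermal resistances, inner to outer:
  R_titanium = L/(kA) = 0.0101/(21.7·15.7) = 2.965×10^-5 K/W
  R_vermiculite board = L/(kA) = 0.141/(0.0590·15.7) = 0.1522 K/W
ΣR = 2.965×10^-5 + 0.1522 = 0.1522 K/W
Q = ΔT/ΣR = (546 K − 292.8 K)/0.1522 = 1660 W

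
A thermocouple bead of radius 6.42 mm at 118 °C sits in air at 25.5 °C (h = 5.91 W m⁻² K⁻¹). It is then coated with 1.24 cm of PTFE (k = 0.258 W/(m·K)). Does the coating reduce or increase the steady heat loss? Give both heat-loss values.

increases: 0.283 → 1.33 W

Critical radius for a sphere: r_cr = 2k/h = 0.0873 m = 8.73 cm.
Outer radius after coating: r₂ = 0.00642 + 0.0124 = 0.01882 m.
Since r₁ < r_cr and r₂ ≤ r_cr, the coating moves toward the maximum at r_cr — heat loss rises.
Bare: R = 1/(4πr₁²h) = 326.7 K/W; Q = 92.5/326.7 = 0.283 W.
Coated: R = R_cond + R_conv = 69.67 K/W; Q = 92.5/69.67 = 1.33 W.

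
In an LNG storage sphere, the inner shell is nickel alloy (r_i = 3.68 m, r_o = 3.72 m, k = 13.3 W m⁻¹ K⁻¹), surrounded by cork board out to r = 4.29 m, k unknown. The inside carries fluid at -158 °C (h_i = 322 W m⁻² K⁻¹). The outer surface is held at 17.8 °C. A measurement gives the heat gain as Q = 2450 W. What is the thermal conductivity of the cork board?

ΣR = ΔT/Q = |-158 − 17.8|/2450 = 0.07176 K/W
Known resistances:
  R_conv,in = 1/(4πr²h) = 1/(4π·3.68²·322) = 1.825×10^-5 K/W
  R_nickel alloy = (1/3.68 − 1/3.72)/(4πk) = 0.002922/(4π·13.3) = 1.748×10^-5 K/W
R_cork board = ΣR − ΣR_known = 0.07176 − 3.573×10^-5 = 0.07172 K/W
(1/r₁−1/r₂)/(4πk) = 0.07172 ⇒ k = 0.03572/(4π·0.07172) = 0.0396 W/m·K

k = 0.0396 W/m·K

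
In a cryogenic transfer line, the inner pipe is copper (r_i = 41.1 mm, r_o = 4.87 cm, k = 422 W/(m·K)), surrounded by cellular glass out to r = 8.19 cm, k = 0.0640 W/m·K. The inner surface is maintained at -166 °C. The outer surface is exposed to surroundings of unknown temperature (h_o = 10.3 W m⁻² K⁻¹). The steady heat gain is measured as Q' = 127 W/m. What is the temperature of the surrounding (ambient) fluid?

T_out = 22.1 °C

Sum the resistances:
  R'_copper = ln(0.0487/0.0411)/(2πk) = 0.1697/(2π·422) = 6.399×10^-5 m·K/W
  R'_cellular glass = ln(0.0819/0.0487)/(2πk) = 0.5198/(2π·0.0640) = 1.293 m·K/W
  R'_conv,out = 1/(2πr h) = 1/(2π·0.0819·10.3) = 0.1887 m·K/W
ΣR = 1.481 m·K/W
ΔT = Q'·ΣR = 127 × 1.481 = 188.1 K
Heat flows inward, so T_out = T_in + ΔT = -166 + 188.1 = 22.1 °C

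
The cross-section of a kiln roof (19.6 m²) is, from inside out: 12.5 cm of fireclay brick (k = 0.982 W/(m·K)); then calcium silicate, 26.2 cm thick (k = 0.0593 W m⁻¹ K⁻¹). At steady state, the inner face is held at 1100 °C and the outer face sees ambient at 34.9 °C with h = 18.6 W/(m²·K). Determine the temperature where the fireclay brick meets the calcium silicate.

T = 1071 °C

Series thermal resistances, inner to outer:
  R_fireclay brick = L/(kA) = 0.125/(0.982·19.6) = 0.006494 K/W
  R_calcium silicate = L/(kA) = 0.262/(0.0593·19.6) = 0.2254 K/W
  R_conv,out = 1/(hA) = 1/(18.6·19.6) = 0.002743 K/W
ΣR = 0.006494 + 0.2254 + 0.002743 = 0.2346 K/W
Q = ΔT/ΣR = (1100 °C − 34.9 °C)/0.2346 = 4540 W
From the inner boundary to the fireclay brick/calcium silicate interface, ΣR_partial = 0.006494 K/W.
T_interface = T_in − Q·ΣR_partial = 1100 °C − (4540)(0.006494) = 1071 °C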